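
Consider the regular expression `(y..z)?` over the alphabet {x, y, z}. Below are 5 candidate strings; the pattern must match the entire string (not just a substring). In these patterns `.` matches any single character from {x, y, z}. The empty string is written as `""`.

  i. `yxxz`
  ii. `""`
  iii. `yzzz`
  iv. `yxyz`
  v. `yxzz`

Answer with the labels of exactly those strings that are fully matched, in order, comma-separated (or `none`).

i. `yxxz` → match
ii. `""` → match
iii. `yzzz` → match
iv. `yxyz` → match
v. `yxzz` → match

i, ii, iii, iv, v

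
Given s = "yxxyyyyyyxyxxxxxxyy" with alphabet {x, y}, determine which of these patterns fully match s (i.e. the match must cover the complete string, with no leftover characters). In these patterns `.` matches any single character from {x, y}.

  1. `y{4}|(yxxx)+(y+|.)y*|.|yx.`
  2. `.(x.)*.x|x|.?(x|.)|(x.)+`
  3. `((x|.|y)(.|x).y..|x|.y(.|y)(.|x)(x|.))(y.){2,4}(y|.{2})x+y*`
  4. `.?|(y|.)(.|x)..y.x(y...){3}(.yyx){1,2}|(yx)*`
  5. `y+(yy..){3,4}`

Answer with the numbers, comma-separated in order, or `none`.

3

1 → no match
2 → no match
3 → match
4 → no match
5 → no match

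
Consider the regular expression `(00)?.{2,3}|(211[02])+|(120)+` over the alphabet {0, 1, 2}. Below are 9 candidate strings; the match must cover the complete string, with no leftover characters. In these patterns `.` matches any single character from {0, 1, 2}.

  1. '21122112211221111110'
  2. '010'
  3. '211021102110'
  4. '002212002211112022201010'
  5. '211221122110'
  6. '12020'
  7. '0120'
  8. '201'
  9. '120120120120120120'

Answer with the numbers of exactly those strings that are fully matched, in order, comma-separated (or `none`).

1 → no match
2 → match
3 → match
4 → no match
5 → match
6 → no match
7 → no match
8 → match
9 → match

2, 3, 5, 8, 9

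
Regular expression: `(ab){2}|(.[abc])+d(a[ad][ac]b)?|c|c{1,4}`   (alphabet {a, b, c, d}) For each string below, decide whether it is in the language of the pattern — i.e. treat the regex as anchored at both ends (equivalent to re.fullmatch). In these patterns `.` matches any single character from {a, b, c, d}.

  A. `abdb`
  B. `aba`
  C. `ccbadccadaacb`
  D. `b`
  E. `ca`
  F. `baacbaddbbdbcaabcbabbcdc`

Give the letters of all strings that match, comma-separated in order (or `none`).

A → no match
B → no match
C → match
D → no match
E → no match
F → no match

C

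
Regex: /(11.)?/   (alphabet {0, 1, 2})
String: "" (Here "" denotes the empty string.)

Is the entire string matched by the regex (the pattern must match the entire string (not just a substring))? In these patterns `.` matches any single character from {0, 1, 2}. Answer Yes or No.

Yes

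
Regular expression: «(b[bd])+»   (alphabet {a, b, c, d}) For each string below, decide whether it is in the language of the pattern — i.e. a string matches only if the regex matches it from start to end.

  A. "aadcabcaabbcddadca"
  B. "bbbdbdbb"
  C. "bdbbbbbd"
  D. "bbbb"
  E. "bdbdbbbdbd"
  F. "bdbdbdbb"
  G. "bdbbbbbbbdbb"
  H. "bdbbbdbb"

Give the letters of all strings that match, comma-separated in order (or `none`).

B, C, D, E, F, G, H

A → no match — must start with "b"
B → match
C → match
D → match
E → match
F → match
G → match
H → match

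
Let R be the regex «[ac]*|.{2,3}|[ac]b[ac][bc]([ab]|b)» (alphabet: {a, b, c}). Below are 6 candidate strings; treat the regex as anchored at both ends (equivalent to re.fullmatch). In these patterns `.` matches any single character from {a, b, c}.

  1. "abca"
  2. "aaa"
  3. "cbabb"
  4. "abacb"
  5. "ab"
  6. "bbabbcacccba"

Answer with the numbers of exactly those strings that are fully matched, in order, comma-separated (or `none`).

2, 3, 4, 5

1 → no match
2 → match
3 → match
4 → match
5 → match
6 → no match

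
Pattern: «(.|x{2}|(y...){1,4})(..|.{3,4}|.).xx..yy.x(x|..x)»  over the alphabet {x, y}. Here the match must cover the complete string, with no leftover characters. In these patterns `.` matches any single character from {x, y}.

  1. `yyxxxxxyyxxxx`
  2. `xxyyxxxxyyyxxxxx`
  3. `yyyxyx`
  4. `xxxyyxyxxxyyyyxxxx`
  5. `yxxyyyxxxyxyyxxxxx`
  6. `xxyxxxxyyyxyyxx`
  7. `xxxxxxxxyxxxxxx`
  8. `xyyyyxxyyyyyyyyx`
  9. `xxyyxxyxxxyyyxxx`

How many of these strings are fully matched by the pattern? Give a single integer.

1 → no match
2 → match
3 → no match
4 → match
5 → match
6 → no match
7 → no match
8 → no match
9 → match
Total matched: 4

4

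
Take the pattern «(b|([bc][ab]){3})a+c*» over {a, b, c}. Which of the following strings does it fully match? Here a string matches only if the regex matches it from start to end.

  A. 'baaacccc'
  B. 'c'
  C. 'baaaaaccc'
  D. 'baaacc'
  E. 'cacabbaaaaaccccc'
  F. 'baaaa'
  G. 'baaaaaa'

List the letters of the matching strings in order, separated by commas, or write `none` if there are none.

A → match
B → no match
C → match
D → match
E → match
F → match
G → match

A, C, D, E, F, G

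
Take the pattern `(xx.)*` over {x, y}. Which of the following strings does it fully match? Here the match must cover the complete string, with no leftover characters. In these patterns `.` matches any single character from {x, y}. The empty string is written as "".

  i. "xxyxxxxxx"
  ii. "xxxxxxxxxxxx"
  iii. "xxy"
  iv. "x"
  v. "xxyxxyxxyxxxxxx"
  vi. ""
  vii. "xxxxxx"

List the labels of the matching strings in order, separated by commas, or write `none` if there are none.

i → match
ii → match
iii → match
iv → no match
v → match
vi → match
vii → match

i, ii, iii, v, vi, vii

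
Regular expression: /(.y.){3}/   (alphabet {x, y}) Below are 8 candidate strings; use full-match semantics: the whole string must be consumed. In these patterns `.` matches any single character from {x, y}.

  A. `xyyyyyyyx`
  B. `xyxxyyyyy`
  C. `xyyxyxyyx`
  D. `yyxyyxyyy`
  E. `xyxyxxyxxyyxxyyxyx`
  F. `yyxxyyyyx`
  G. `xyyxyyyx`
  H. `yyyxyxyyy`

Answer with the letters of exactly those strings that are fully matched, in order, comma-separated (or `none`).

A → match
B → match
C → match
D → match
E → no match
F → match
G → no match
H → match

A, B, C, D, F, H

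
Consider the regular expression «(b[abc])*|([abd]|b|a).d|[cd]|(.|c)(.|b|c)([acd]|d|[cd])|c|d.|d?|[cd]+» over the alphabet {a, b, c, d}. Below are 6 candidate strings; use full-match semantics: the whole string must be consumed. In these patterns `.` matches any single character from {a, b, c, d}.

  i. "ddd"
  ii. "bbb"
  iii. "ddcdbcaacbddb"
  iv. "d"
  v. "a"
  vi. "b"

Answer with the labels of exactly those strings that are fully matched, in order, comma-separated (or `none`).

i, iv

i → match
ii → no match
iii → no match
iv → match
v → no match
vi → no match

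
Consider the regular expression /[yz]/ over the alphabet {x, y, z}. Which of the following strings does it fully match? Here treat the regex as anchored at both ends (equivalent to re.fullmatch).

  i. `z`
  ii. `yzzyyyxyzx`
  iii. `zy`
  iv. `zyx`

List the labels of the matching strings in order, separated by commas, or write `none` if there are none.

i

i. `z` → match
ii. `yzzyyyxyzx` → no match
iii. `zy` → no match
iv. `zyx` → no match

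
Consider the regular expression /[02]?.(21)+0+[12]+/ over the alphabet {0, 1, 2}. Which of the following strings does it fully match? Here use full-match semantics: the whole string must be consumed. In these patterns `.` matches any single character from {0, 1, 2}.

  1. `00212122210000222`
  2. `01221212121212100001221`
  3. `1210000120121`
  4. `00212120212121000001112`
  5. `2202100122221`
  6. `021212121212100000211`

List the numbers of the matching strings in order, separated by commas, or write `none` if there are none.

6

1 → no match
2 → no match
3 → no match
4 → no match
5 → no match
6 → match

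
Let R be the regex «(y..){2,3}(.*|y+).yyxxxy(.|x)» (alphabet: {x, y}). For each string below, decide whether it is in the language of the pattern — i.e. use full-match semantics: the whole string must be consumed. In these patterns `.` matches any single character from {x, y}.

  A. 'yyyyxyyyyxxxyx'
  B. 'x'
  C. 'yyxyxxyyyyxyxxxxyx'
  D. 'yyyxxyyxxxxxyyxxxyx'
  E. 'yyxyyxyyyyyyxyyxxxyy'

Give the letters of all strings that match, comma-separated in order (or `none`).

A → match
B. 'x' → no match — must start with 'y'
C → no match
D → no match
E → match

A, E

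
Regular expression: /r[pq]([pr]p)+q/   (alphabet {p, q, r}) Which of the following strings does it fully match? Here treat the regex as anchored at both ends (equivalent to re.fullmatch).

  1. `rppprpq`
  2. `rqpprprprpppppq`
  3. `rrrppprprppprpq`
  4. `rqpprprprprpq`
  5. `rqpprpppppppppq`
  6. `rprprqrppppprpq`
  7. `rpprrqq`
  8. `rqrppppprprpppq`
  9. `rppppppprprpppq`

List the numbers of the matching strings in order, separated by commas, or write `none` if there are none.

1 → match
2 → match
3 → no match
4 → match
5 → match
6 → no match
7 → no match — must end with `pq`
8 → match
9 → match

1, 2, 4, 5, 8, 9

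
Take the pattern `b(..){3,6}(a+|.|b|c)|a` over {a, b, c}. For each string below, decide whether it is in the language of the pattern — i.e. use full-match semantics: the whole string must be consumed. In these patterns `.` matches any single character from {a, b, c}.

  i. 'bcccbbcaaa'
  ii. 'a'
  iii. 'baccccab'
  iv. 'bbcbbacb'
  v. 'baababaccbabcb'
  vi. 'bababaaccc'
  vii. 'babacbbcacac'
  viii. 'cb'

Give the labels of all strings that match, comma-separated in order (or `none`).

i, ii, iii, iv, v, vi, vii

i → match
ii → match
iii → match
iv → match
v → match
vi → match
vii → match
viii → no match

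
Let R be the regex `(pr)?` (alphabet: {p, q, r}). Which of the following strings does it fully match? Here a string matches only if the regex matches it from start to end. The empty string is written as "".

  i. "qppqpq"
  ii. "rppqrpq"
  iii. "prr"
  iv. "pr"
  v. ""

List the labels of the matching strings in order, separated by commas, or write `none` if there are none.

iv, v

i → no match
ii → no match
iii → no match
iv → match
v → match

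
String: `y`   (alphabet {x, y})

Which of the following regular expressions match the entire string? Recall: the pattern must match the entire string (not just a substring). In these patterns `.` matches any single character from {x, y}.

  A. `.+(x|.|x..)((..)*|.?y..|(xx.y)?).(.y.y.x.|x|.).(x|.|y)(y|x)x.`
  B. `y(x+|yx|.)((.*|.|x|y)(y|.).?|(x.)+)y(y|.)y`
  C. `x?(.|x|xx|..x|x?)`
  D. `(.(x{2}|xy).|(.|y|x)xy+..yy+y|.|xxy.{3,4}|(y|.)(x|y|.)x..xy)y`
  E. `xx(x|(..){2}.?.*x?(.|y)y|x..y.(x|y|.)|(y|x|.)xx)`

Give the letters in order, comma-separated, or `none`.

C

A → no match
B → no match
C → match
D → no match
E → no match — must start with `xx`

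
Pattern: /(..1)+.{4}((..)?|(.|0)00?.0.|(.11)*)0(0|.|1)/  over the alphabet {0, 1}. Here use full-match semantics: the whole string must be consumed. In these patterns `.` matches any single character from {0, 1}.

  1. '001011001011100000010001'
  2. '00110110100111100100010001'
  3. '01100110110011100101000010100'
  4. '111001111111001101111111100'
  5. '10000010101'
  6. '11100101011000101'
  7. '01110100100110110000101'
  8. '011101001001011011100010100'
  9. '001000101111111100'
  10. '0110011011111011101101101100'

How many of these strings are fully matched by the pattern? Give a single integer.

1 → match
2 → match
3 → no match
4 → match
5. '10000010101' → no match
6 → match
7 → match
8 → match
9 → match
10 → no match
Total matched: 7

7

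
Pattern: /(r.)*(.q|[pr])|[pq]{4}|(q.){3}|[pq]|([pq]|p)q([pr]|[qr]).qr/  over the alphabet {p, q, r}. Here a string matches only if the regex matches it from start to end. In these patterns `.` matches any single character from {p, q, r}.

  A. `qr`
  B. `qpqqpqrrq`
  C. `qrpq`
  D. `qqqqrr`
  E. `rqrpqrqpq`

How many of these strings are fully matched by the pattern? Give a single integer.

A → no match
B → no match
C → no match
D → no match
E → no match
Total matched: 0

0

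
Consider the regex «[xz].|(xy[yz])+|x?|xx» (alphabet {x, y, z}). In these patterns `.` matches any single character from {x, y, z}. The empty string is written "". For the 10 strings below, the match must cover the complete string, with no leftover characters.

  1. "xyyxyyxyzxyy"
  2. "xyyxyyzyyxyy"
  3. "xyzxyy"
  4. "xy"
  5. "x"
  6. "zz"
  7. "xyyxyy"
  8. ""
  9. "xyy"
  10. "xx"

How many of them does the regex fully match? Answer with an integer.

9

1 → match
2 → no match
3 → match
4 → match
5 → match
6 → match
7 → match
8 → match
9 → match
10 → match
Total matched: 9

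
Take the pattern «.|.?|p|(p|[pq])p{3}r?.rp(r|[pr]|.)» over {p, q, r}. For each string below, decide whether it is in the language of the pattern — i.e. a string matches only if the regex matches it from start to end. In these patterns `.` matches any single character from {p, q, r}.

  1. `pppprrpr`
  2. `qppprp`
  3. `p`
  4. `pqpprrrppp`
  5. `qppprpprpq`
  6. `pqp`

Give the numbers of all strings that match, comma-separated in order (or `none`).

1, 3

1. `pppprrpr` → match
2. `qppprp` → no match
3. `p` → match
4. `pqpprrrppp` → no match
5. `qppprpprpq` → no match
6. `pqp` → no match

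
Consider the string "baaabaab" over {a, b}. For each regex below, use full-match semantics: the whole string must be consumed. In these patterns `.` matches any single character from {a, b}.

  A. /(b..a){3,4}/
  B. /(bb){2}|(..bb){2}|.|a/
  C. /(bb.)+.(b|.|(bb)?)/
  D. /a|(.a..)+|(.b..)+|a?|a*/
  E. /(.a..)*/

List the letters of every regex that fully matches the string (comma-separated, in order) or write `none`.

A → no match — must end with "a"
B → no match
C → no match — must start with "bb"
D → match
E → match

D, E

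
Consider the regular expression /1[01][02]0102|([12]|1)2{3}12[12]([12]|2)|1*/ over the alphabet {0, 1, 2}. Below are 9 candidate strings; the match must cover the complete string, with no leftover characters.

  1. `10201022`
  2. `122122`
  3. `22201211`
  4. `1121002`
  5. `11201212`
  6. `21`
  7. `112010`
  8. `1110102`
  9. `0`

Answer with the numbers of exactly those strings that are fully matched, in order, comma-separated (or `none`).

none

1 → no match
2 → no match
3 → no match
4 → no match
5 → no match
6 → no match
7 → no match
8 → no match
9 → no match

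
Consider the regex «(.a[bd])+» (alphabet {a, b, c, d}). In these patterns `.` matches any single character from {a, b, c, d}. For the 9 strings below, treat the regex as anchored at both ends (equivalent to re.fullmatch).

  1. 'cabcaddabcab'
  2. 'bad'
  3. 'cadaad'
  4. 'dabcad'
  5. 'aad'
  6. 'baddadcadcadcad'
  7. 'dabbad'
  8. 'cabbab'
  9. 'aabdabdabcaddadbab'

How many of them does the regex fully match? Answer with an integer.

1. 'cabcaddabcab' → match
2. 'bad' → match
3. 'cadaad' → match
4. 'dabcad' → match
5. 'aad' → match
6 → match
7. 'dabbad' → match
8. 'cabbab' → match
9 → match
Total matched: 9

9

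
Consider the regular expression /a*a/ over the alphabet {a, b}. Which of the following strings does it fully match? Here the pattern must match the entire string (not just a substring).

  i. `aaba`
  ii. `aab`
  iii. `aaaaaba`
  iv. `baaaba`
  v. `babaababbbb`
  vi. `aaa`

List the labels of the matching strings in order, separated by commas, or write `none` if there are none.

vi

i → no match
ii → no match — must end with `a`
iii → no match
iv → no match
v → no match — must end with `a`
vi → match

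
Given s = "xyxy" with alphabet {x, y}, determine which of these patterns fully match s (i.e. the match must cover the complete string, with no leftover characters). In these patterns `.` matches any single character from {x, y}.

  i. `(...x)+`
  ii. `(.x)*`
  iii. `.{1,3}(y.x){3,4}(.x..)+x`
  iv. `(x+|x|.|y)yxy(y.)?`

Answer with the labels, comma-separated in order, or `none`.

i → no match — must end with "x"
ii → no match
iii → no match — must end with "x"
iv → match

iv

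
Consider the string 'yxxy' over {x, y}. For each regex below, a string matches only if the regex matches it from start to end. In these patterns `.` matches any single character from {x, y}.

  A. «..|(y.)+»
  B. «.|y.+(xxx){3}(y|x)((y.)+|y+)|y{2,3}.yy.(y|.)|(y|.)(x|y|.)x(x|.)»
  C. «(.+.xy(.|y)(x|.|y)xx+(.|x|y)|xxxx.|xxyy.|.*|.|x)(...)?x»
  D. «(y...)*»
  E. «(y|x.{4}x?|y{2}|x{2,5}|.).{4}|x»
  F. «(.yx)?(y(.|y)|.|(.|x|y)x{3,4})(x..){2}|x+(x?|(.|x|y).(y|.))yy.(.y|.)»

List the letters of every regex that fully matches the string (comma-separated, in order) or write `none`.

B, D

A → no match
B → match
C → no match — must end with 'x'
D → match
E → no match
F → no match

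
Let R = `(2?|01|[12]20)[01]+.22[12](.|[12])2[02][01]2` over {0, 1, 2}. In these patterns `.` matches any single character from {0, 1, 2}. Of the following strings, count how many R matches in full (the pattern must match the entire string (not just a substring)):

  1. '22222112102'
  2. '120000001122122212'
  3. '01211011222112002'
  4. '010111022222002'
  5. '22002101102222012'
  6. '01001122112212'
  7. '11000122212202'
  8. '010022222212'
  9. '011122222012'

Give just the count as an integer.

6

1 → no match
2 → match
3 → no match
4 → match
5 → no match
6 → match
7 → match
8 → match
9 → match
Total matched: 6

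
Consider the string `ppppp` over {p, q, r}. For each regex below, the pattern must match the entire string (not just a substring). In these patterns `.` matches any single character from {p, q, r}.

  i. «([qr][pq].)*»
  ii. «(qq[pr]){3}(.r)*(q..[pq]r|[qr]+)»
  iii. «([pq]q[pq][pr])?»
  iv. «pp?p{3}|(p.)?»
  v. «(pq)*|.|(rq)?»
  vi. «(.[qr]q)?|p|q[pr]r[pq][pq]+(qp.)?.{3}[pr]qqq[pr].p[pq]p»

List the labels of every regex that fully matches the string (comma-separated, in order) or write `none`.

iv

i → no match
ii → no match — must start with `qq`
iii → no match
iv → match
v → no match
vi → no match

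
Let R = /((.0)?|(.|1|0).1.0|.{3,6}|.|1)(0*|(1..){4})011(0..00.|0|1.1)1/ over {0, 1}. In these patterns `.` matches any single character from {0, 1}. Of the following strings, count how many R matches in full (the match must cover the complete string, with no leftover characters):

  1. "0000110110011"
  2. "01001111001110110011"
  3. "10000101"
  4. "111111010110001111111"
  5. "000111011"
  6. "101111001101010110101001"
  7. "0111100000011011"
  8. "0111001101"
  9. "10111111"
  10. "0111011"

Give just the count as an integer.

1 → match
2 → no match
3 → no match
4 → no match
5 → match
6 → no match
7 → no match
8 → match
9 → match
10 → match
Total matched: 5

5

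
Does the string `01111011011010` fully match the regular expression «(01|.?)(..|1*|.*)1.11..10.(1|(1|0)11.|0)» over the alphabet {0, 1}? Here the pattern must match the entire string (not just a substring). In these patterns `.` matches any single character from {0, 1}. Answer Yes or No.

Yes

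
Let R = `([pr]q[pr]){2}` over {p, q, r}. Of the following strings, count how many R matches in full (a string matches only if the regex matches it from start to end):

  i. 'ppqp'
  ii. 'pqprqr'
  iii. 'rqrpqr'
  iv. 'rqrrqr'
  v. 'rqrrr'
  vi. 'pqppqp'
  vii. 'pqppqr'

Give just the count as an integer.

5

i → no match
ii → match
iii → match
iv → match
v → no match
vi → match
vii → match
Total matched: 5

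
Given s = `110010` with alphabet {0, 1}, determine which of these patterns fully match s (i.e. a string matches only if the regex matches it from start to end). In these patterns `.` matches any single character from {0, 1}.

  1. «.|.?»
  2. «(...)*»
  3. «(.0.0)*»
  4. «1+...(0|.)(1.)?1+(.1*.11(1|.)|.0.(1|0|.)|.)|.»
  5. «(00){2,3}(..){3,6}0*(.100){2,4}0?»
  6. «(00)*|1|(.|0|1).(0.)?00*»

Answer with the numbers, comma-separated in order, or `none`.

2

1 → no match
2 → match
3 → no match
4 → no match
5 → no match — must start with `00`
6 → no match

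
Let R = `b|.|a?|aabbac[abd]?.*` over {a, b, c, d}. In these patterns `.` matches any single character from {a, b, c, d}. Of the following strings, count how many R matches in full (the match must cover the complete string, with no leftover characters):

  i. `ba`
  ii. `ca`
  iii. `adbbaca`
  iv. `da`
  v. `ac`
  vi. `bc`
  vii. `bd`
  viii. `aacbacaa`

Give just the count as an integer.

0

i → no match
ii → no match
iii → no match
iv → no match
v → no match
vi → no match
vii → no match
viii → no match
Total matched: 0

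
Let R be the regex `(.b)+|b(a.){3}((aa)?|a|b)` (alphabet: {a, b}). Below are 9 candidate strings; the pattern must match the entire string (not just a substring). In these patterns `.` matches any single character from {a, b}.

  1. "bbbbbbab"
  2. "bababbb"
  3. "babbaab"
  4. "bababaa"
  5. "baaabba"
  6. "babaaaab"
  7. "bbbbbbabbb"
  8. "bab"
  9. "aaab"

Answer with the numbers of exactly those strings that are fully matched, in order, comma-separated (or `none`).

1, 4, 6, 7

1. "bbbbbbab" → match
2. "bababbb" → no match
3. "babbaab" → no match
4. "bababaa" → match
5. "baaabba" → no match
6. "babaaaab" → match
7. "bbbbbbabbb" → match
8. "bab" → no match
9. "aaab" → no match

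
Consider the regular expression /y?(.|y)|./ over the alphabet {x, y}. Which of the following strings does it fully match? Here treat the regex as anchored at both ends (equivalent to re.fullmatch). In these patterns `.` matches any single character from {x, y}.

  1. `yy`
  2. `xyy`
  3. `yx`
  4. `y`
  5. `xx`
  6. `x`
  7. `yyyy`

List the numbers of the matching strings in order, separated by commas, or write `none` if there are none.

1. `yy` → match
2. `xyy` → no match
3. `yx` → match
4. `y` → match
5. `xx` → no match
6. `x` → match
7. `yyyy` → no match

1, 3, 4, 6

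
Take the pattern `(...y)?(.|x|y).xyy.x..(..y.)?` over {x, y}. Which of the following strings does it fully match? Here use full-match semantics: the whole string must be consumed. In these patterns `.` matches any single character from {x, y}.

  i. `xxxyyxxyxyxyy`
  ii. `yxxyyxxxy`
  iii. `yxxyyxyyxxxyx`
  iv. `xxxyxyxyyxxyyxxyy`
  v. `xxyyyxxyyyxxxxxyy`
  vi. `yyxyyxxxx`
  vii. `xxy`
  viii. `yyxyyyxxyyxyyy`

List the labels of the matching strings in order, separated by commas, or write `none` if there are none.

i → match
ii → match
iii → no match
iv → match
v → match
vi → match
vii → no match
viii → no match

i, ii, iv, v, vi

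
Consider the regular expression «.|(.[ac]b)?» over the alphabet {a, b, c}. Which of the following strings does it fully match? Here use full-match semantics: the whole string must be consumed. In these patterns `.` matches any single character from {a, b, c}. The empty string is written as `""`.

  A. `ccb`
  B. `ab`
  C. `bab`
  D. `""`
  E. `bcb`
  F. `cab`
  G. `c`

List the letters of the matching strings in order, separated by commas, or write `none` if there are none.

A, C, D, E, F, G

A → match
B → no match
C → match
D → match
E → match
F → match
G → match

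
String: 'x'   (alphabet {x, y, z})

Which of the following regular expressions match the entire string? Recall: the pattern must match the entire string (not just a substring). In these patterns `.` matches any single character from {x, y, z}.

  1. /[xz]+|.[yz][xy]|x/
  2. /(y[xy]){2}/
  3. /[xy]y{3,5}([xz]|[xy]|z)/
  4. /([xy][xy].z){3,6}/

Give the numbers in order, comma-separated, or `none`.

1 → match
2 → no match — must start with 'y'
3 → no match
4 → no match — must end with 'z'

1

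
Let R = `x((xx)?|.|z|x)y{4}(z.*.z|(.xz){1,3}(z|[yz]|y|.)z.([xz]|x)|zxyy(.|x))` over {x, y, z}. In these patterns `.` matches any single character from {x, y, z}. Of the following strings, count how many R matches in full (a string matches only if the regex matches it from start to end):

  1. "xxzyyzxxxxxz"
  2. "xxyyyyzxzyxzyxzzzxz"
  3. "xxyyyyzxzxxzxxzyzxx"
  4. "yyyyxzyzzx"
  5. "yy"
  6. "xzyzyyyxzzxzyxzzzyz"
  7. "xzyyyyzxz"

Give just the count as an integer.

1 → no match
2 → match
3 → match
4 → no match — must start with "x"
5 → no match — must start with "x"
6 → no match
7 → match
Total matched: 3

3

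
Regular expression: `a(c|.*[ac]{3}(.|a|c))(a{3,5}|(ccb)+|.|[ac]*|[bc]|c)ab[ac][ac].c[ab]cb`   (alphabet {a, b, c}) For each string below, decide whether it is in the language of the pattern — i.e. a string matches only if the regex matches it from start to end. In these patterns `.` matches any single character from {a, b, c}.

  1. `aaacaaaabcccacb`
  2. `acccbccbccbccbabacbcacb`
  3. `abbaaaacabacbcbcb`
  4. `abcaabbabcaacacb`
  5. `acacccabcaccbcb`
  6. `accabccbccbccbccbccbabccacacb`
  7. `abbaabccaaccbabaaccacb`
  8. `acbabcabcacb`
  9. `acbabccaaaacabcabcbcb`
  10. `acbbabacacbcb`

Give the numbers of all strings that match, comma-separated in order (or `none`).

1 → no match
2 → match
3 → match
4 → match
5 → match
6 → match
7 → match
8 → match
9 → match
10 → no match

2, 3, 4, 5, 6, 7, 8, 9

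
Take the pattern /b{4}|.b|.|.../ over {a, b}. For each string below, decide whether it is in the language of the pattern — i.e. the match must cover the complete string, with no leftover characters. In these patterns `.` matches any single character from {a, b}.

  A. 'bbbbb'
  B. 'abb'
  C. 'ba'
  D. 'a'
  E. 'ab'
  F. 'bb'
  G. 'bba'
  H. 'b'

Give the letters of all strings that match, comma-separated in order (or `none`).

A → no match
B → match
C → no match
D → match
E → match
F → match
G → match
H → match

B, D, E, F, G, H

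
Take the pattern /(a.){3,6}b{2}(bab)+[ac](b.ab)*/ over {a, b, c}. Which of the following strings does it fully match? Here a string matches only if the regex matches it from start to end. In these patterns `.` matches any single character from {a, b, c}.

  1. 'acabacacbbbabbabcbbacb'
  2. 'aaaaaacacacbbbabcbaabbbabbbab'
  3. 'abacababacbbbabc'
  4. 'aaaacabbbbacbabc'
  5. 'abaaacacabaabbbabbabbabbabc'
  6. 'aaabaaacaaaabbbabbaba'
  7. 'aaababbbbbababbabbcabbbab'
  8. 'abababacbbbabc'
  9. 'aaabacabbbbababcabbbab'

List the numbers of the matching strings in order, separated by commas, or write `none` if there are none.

1 → no match
2 → no match
3 → match
4 → no match
5 → match
6 → match
7 → no match
8 → match
9 → match

3, 5, 6, 8, 9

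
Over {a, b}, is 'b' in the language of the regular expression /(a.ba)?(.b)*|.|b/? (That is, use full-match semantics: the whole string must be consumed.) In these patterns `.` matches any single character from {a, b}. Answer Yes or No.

Yes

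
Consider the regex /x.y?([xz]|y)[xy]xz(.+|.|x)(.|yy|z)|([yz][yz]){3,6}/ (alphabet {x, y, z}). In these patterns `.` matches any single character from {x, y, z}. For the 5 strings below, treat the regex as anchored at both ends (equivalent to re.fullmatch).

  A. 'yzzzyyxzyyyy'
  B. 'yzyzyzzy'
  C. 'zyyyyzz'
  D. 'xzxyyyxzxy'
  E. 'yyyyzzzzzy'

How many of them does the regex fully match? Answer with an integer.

A → no match
B → match
C → no match
D → no match
E → match
Total matched: 2

2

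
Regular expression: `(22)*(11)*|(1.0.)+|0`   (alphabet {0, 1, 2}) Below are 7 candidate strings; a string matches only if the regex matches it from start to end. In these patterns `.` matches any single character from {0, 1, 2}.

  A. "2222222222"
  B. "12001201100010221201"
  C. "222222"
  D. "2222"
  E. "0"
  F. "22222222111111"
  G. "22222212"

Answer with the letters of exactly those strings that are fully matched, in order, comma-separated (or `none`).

A, C, D, E, F

A → match
B → no match
C → match
D → match
E → match
F → match
G → no match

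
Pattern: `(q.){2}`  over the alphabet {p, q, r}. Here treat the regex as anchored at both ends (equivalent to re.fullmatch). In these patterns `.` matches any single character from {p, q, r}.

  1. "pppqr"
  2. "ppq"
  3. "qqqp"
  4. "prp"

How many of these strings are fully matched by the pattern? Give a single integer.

1

1. "pppqr" → no match — must start with "q"
2. "ppq" → no match — must start with "q"
3. "qqqp" → match
4. "prp" → no match — must start with "q"
Total matched: 1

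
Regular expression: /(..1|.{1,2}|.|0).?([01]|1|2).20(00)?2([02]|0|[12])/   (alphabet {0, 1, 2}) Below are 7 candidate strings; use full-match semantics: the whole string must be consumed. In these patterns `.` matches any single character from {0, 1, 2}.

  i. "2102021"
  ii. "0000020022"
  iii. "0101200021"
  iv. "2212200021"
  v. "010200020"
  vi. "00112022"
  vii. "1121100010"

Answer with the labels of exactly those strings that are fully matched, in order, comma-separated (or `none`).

i, iii, iv, v, vi

i → match
ii → no match
iii → match
iv → match
v → match
vi → match
vii → no match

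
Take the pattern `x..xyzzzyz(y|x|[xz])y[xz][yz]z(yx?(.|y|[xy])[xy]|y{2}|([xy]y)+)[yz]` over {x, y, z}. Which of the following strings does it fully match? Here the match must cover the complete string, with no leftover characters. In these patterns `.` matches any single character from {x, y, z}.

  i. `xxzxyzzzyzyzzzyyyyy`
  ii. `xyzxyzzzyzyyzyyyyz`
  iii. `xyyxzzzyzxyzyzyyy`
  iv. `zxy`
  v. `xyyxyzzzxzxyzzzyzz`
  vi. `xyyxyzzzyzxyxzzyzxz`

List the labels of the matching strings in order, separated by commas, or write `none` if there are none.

vi

i → no match
ii → no match
iii → no match
iv → no match — must start with `x`
v → no match
vi → match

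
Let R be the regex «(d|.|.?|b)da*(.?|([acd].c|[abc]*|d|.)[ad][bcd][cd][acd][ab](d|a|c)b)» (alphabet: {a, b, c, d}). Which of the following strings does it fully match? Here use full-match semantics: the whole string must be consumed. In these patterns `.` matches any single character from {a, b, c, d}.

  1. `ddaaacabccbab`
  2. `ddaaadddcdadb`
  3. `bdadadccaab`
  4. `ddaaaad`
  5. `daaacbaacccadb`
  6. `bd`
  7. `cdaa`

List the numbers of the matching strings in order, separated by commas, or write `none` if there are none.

1 → match
2 → match
3 → match
4 → match
5 → match
6 → match
7 → match

1, 2, 3, 4, 5, 6, 7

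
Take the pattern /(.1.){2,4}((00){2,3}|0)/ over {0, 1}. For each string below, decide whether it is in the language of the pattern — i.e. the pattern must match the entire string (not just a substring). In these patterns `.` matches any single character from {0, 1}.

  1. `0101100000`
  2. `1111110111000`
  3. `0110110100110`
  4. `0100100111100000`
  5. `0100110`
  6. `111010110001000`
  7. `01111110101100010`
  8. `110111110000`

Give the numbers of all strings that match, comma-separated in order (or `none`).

1. `0101100000` → match
2 → no match
3 → match
4 → match
5. `0100110` → match
6 → no match
7 → no match
8. `110111110000` → no match

1, 3, 4, 5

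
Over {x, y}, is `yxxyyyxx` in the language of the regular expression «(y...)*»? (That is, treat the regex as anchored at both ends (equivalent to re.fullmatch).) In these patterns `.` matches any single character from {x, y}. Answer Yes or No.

Yes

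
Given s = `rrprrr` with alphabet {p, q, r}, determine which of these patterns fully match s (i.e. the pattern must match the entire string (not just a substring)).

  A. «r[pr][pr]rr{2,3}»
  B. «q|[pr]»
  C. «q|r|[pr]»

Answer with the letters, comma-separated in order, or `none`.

A → match
B → no match
C → no match

A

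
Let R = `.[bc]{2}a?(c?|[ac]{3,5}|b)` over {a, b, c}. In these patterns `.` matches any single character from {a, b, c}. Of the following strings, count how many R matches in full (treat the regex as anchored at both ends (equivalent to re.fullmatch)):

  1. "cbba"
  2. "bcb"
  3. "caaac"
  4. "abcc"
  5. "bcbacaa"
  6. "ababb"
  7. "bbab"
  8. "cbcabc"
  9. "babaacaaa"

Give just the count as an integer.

4

1 → match
2 → match
3 → no match
4 → match
5 → match
6 → no match
7 → no match
8 → no match
9 → no match
Total matched: 4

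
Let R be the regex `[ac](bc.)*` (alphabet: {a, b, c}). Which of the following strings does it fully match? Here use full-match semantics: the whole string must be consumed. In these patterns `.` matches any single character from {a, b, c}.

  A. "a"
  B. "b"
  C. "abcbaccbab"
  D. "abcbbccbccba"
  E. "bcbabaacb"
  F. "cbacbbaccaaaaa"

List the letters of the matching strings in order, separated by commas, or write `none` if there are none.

A. "a" → match
B. "b" → no match
C. "abcbaccbab" → no match
D. "abcbbccbccba" → no match
E. "bcbabaacb" → no match
F → no match

A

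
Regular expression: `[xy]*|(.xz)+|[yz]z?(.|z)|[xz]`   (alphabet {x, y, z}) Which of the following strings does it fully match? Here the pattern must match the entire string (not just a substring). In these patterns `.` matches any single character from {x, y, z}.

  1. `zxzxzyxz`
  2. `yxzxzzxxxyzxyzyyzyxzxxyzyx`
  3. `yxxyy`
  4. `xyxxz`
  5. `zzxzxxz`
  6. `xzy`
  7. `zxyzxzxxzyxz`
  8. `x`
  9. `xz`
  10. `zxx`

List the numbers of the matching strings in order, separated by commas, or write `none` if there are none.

1 → no match
2 → no match
3 → match
4 → no match
5 → no match
6 → no match
7 → no match
8 → match
9 → no match
10 → no match

3, 8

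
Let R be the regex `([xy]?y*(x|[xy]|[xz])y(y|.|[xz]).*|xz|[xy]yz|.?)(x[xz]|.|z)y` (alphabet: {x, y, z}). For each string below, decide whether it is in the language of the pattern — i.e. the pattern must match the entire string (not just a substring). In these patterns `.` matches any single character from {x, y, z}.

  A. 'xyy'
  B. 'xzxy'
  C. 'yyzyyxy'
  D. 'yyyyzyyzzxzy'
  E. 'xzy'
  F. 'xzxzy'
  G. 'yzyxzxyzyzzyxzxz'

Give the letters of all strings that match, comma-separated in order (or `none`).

A, B, C, D, E, F

A → match
B → match
C → match
D → match
E → match
F → match
G → no match — must end with 'y'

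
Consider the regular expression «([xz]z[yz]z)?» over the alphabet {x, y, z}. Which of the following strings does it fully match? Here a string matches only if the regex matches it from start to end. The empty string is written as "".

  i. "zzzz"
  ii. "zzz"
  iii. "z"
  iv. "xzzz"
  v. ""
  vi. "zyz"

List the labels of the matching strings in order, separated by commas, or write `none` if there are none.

i → match
ii → no match
iii → no match
iv → match
v → match
vi → no match

i, iv, v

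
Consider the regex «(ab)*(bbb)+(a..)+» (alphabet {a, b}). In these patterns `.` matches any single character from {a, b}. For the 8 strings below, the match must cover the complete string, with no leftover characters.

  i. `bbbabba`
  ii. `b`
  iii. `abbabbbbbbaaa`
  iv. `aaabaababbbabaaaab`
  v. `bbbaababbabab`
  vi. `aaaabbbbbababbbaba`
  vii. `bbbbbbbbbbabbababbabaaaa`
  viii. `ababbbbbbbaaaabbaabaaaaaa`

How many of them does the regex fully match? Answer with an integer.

1

i → no match
ii → no match
iii → no match
iv → no match
v → no match
vi → no match
vii → no match
viii → match
Total matched: 1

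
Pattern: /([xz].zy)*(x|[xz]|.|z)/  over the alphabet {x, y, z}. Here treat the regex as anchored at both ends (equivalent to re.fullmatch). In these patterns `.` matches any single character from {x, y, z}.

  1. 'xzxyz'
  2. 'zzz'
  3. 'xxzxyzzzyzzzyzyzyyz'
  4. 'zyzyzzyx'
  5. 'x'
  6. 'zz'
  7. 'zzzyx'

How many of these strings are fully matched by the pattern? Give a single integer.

2

1 → no match
2 → no match
3 → no match
4 → no match
5 → match
6 → no match
7 → match
Total matched: 2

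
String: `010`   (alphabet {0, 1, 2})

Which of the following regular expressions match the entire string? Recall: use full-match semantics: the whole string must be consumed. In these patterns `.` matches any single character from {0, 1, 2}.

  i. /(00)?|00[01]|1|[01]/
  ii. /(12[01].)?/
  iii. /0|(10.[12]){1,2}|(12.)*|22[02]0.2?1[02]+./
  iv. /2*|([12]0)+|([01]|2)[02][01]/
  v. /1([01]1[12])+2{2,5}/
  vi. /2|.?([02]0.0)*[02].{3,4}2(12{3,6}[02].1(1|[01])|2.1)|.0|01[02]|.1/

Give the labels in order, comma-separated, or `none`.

i → no match
ii → no match
iii → no match
iv → no match
v → no match — must start with `1`
vi → match

vi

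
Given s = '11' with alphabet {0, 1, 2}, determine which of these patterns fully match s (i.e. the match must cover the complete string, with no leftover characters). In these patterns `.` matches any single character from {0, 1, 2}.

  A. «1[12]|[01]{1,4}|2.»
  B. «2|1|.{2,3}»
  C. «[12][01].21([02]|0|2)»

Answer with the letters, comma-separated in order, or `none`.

A, B

A → match
B → match
C → no match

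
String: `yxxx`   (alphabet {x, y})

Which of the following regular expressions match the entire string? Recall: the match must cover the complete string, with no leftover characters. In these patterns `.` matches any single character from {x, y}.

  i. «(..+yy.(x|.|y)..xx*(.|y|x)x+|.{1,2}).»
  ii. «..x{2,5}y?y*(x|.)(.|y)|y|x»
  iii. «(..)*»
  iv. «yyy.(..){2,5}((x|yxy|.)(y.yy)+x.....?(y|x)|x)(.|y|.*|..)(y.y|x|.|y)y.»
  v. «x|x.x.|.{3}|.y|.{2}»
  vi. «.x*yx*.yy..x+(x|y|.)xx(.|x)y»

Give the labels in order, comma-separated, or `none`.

i → no match
ii → no match
iii → match
iv → no match — must start with `yyy`
v → no match
vi → no match — must end with `y`

iii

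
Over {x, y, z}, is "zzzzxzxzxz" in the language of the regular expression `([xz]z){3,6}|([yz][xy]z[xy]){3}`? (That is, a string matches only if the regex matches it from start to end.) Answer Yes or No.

Yes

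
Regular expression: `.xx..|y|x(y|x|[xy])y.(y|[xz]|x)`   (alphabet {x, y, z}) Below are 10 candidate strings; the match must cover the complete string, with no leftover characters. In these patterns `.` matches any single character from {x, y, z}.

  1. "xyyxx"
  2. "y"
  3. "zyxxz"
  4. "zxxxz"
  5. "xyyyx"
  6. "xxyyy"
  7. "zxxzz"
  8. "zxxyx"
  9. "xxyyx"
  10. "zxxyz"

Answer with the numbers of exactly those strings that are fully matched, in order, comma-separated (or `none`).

1 → match
2 → match
3 → no match
4 → match
5 → match
6 → match
7 → match
8 → match
9 → match
10 → match

1, 2, 4, 5, 6, 7, 8, 9, 10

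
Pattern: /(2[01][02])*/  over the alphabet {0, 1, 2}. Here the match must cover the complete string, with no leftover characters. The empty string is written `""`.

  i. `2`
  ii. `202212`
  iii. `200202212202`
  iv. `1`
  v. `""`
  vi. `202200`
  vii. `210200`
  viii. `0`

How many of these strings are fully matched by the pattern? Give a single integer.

5

i → no match
ii → match
iii → match
iv → no match
v → match
vi → match
vii → match
viii → no match
Total matched: 5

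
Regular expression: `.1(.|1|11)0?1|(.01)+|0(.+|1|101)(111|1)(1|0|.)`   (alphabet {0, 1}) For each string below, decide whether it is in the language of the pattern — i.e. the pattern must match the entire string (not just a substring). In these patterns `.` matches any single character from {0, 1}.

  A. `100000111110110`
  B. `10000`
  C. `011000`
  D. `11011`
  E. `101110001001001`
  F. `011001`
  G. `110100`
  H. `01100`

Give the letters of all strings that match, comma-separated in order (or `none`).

A → no match
B → no match
C → no match
D → no match
E → no match
F → no match
G → no match
H → no match

none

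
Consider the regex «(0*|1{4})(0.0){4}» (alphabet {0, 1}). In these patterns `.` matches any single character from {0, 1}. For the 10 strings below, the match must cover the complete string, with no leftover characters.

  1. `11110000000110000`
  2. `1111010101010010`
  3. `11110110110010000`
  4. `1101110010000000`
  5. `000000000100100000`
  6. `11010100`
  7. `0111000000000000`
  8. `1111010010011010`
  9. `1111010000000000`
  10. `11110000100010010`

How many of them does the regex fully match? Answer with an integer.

1

1 → no match
2 → no match
3 → no match
4 → no match
5 → no match
6 → no match
7 → no match
8 → no match
9 → match
10 → no match
Total matched: 1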